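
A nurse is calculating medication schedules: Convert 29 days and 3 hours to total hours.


Days: 29
Extra hours: 3
Hours per day: 24
Days to hours: 29 x 24 = 696
Total: 696 + 3 = 699

699


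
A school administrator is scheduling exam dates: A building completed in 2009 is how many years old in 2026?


Birth year: 2009
Current year: 2026
Age = current year - birth year
Age = 2026 - 2009 = 17

17


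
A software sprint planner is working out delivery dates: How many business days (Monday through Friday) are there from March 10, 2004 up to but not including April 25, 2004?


Start: 2004-03-10 (Wednesday)
End (exclusive): 2004-04-25 (Sunday)
Total calendar days: 46
Full weeks: 46 // 7 = 6 -> 30 weekdays
Remaining 4 days starting on Wednesday:
  Wed(w), Thu(w), Fri(w), Sat(-) -> 3 weekdays
Total business days: 30 + 3 = 33

33


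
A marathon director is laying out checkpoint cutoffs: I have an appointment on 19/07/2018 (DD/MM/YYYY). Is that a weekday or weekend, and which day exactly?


Date: 2018-07-19
January 1, 2018 is a Monday
Day of year: 200
Offset from Jan 1: 199 days
199 mod 7 = 3
Result: Thursday

Thursday


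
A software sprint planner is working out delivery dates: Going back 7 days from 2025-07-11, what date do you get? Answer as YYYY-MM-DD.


Start: 2025-07-11
Subtracting 7 days
Days already passed in July: 11
Result: 2025-07-04

2025-07-04


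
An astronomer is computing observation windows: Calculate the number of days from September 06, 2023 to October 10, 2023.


Start date: 2023-09-06
End date: 2023-10-10
Sep 2023: +25 days
Oct 2023: +9 days
Total: 34 days

34


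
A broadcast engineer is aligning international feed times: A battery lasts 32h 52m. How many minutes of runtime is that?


Hours: 32
Extra minutes: 52
Minutes per hour: 60
Hours to minutes: 32 x 60 = 1920
Total: 1920 + 52 = 1972

1972


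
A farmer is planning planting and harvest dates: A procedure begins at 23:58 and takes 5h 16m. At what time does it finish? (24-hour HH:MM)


Start time: 23:58
Adding: 5 hours 16 minutes
Minutes: 58 + 16 = 74
Minute overflow: 74 >= 60, so carry 1 hour, minutes = 14
Hours: 23 + 5 + 1 = 29
Hour wraparound: 29 mod 24 = 5
Result: 05:14

05:14


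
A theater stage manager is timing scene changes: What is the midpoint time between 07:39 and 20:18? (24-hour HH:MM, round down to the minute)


Start time: 07:39 = 459 minutes from midnight
End time: 20:18 = 1218 minutes from midnight
Sum: 459 + 1218 = 1677
Midpoint: 1677 / 2 = 838 minutes
Convert: 838 / 60 = 13 hours, 58 minutes
Result: 13:58

13:58


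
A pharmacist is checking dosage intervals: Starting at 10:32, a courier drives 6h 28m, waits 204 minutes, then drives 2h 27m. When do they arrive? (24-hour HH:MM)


Depart: 10:32
Leg 1: +388 min -> 17:00
Layover: +204 min -> 20:24
Leg 2: +147 min -> 22:51
Total travel: 739 minutes = 12h 19m
Arrival: 22:51

22:51


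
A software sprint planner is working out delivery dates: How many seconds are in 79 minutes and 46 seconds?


Minutes: 79
Extra seconds: 46
Seconds per minute: 60
Minutes to seconds: 79 x 60 = 4740
Total: 4740 + 46 = 4786

4786


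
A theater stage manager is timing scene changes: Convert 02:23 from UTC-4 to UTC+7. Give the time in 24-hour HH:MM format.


Local time: 02:23 at UTC-4 (offset -4h)
Target zone: UTC+7 (offset 7h)
Difference: 7 - (-4) = 11 hours
Calculation: 2 + (11) = 13
Result: 13:23

13:23


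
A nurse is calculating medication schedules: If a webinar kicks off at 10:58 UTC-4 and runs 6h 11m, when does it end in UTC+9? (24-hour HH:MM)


Start: 10:58 in UTC-4
Step 1 - add duration:
  minutes: 58 + 11 = 69 (carry 1h)
  hours: 10 + 6 + 1 = 17
  end in UTC-4: 17:09
Step 2 - convert UTC-4 -> UTC+9:
  offset difference: 9 - (-4) = 13 hours
  17 + (13) = 30 -> mod 24 = 6
Result: 06:09 in UTC+9

06:09


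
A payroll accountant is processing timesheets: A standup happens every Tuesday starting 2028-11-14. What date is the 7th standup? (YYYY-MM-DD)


First occurrence: 2028-11-14 (occurrence 1)
Each occurrence is 7 days after the previous.
Occurrence 7 is 6 weeks after the first.
6 weeks = 42 days
2028-11-14 + 42 days = 2028-12-26

2028-12-26


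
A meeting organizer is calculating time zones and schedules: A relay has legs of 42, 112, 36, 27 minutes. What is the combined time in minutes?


Durations: 42, 112, 36, 27
Running sum: 42
+ 112 = 154
+ 36 = 190
+ 27 = 217
Total duration: 217 minutes
That is 3 hours and 37 minutes

217


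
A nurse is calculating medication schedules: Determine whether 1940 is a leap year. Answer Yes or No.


Year: 1940
Divisible by 4? 1940 / 4 = 485.0 -> Yes
Divisible by 100? 1940 / 100 = 19.4 -> No
Divisible by 4 but not 100, so it IS a leap year

Yes


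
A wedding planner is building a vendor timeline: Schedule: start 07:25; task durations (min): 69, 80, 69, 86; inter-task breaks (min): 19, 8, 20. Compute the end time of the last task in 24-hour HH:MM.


Start: 07:25 = 445 min from midnight
  after task 1 (69 min): 08:34
  after break (19 min): 08:53
  after task 2 (80 min): 10:13
  after break (8 min): 10:21
  after task 3 (69 min): 11:30
  after break (20 min): 11:50
  after task 4 (86 min): 13:16
Total elapsed: 351 minutes
End time: 13:16

13:16


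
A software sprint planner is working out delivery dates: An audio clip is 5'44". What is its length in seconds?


Minutes: 5
Seconds: 44
Convert minutes to seconds: 5 x 60 = 300
Add remaining seconds: 300 + 44 = 344

344


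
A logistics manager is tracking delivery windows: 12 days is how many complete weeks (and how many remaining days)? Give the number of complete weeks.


Total days: 12
Days per week: 7
Division: 12 / 7 = 1 remainder 5
Complete weeks: 1
Remaining days: 5

1


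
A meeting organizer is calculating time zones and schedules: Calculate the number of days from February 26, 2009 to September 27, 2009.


Start date: 2009-02-26
End date: 2009-09-27
Feb 2009: +3 days
Mar 2009: +31 days
Apr 2009: +30 days
... (5 more months)
Total: 213 days

213


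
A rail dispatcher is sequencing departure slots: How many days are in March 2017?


Month: March
Year: 2017
March is a 31-day month
Total: 31 days

31


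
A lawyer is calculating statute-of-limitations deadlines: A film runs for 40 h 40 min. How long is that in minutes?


Hours: 40
Minutes: 40
Convert hours to minutes: 40 x 60 = 2400
Add remaining minutes: 2400 + 40 = 2440

2440


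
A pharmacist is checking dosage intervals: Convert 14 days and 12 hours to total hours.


Days: 14
Extra hours: 12
Hours per day: 24
Days to hours: 14 x 24 = 336
Total: 336 + 12 = 348

348


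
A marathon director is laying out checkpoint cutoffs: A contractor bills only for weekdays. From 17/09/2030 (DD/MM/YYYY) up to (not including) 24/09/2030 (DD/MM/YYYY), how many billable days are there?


Start: 2030-09-17 (Tuesday)
End (exclusive): 2030-09-24 (Tuesday)
Total calendar days: 7
Full weeks: 7 // 7 = 1 -> 5 weekdays
Remaining 0 days starting on Tuesday:
Total business days: 5 + 0 = 5

5


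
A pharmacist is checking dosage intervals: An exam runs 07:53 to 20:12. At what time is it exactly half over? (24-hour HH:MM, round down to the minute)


Start time: 07:53 = 473 minutes from midnight
End time: 20:12 = 1212 minutes from midnight
Sum: 473 + 1212 = 1685
Midpoint: 1685 / 2 = 842 minutes
Convert: 842 / 60 = 14 hours, 2 minutes
Result: 14:02

14:02


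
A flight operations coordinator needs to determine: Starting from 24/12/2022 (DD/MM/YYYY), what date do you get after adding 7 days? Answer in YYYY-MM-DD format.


Start: 2022-12-24
Adding 7 days
Days remaining in December: 7
Result: 2022-12-31

2022-12-31


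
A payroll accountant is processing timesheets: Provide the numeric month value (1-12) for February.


Calendar month order:
1. January
2. February <--
3. March
February is month number 2

2


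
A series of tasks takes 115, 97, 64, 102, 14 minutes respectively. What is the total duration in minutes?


Durations: 115, 97, 64, 102, 14
Running sum: 115
+ 97 = 212
+ 64 = 276
+ 102 = 378
+ 14 = 392
Total duration: 392 minutes
That is 6 hours and 32 minutes

392


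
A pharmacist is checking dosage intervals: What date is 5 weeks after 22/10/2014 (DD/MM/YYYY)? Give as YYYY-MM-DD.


Start: 2014-10-22
Weeks to add: 5
Convert to days: 5 x 7 = 35 days
Add 35 days to 2014-10-22
Result: 2014-11-26

2014-11-26


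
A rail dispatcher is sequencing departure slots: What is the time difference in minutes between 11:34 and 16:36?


Start time: 11:34 = 694 minutes from midnight
End time: 16:36 = 996 minutes from midnight
Difference: 996 - 694 = 302 minutes
That is 5 hours and 2 minutes

302


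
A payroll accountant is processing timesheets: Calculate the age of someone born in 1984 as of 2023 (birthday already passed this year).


Birth year: 1984
Current year: 2023
Age = current year - birth year
Age = 2023 - 1984 = 39

39


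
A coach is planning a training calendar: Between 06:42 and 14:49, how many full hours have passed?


Start: 06:42
End: 14:49
Hour difference: 14 - 6 = 8 hours
Minute difference: 49 - 42 = 7 minutes
Total minutes: 487
Complete hours: 487 / 60 = 8 (remainder 7)

8


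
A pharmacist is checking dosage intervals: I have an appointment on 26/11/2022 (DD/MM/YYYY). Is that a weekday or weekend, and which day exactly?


Date: 2022-11-26
January 1, 2022 is a Saturday
Day of year: 330
Offset from Jan 1: 329 days
329 mod 7 = 0
Result: Saturday

Saturday


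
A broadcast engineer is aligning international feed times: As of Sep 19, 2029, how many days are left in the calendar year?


Start: September 19, 2029
End: December 31, 2029
Days left in September: 11
October: 31
November: 30
December: 31
Sum of remaining months: 92
Total: 11 + 92 = 103

103


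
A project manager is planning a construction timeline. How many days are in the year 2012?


Year: 2012
Check leap year rules:
Divisible by 4? Yes
Divisible by 100? No
2012 is a leap year
Days: 366

366


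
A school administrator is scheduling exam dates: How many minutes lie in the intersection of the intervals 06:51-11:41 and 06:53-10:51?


Interval A: [411, 701] minutes from midnight
Interval B: [413, 651] minutes from midnight
Overlap start = max(411, 413) = 413
Overlap end = min(701, 651) = 651
Overlap = 651 - 413 = 238 minutes

238


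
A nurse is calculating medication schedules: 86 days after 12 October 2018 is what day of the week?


Start: 2018-10-12 (Friday)
Step 1 - find target date: add 86 days
  2018-10-12 + 86 days = 2019-01-06
Step 2 - day of week:
  86 mod 7 = 2
  Friday + 2 days -> Sunday
Result: Sunday (2019-01-06)

Sunday


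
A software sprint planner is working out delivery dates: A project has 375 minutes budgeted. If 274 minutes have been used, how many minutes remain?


Total budget: 375 minutes
Time used: 274 minutes
Remaining: 375 - 274 = 101 minutes
Percent used: 73.1%
Percent remaining: 26.9%

101


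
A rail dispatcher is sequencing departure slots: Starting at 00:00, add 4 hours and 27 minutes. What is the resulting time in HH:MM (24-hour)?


Start time: 00:00
Adding: 4 hours 27 minutes
Minutes: 0 + 27 = 27
Hours: 0 + 4 + 0 = 4
Result: 04:27

04:27


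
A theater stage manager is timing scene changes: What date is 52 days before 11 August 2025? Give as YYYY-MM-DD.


Start: 2025-08-11
Subtracting 52 days
Days already passed in August: 11
After going back through August: 41 more days to subtract
July 2025: 31 days, 10 remaining
June 2025 has 30 days, need 10
Result: 2025-06-20

2025-06-20


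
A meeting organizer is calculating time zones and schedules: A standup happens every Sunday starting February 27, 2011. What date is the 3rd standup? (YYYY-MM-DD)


First occurrence: 2011-02-27 (occurrence 1)
Each occurrence is 7 days after the previous.
Occurrence 3 is 2 weeks after the first.
2 weeks = 14 days
2011-02-27 + 14 days = 2011-03-13

2011-03-13


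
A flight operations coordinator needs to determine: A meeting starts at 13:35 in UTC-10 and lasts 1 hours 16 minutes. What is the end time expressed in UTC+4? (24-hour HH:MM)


Start: 13:35 in UTC-10
Step 1 - add duration:
  minutes: 35 + 16 = 51
  hours: 13 + 1 + 0 = 14
  end in UTC-10: 14:51
Step 2 - convert UTC-10 -> UTC+4:
  offset difference: 4 - (-10) = 14 hours
  14 + (14) = 28 -> mod 24 = 4
Result: 04:51 in UTC+4

04:51


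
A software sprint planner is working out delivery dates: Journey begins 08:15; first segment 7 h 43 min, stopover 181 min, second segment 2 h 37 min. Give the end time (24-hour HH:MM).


Depart: 08:15
Leg 1: +463 min -> 15:58
Layover: +181 min -> 18:59
Leg 2: +157 min -> 21:36
Total travel: 801 minutes = 13h 21m
Arrival: 21:36

21:36


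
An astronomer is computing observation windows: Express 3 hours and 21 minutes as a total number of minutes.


Hours: 3
Extra minutes: 21
Minutes per hour: 60
Hours to minutes: 3 x 60 = 180
Total: 180 + 21 = 201

201


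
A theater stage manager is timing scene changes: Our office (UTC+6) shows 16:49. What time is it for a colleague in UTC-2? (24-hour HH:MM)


Local time: 16:49 at UTC+6 (offset 6h)
Target zone: UTC-2 (offset -2h)
Difference: -2 - (6) = -8 hours
Calculation: 16 + (-8) = 8
Result: 08:49

08:49


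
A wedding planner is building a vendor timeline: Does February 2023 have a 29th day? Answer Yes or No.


Year: 2023
Divisible by 4? 2023 / 4 = 505.75 -> No
Not divisible by 4, so NOT a leap year

No


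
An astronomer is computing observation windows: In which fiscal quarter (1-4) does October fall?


Month: October (month 10)
Q1: January-March (months 1-3)
Q2: April-June (months 4-6)
Q3: July-September (months 7-9)
Q4: October-December (months 10-12)
Month 10 falls in Q4

4


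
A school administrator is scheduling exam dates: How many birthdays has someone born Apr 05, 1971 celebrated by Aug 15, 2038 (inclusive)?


Birth: 1971-04-05
Reference: 2038-08-15
Year difference: 2038 - 1971 = 67
Has birthday (04-05) occurred by 08-15? Yes
Age in full years: 67

67


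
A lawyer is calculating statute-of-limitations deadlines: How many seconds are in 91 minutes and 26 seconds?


Minutes: 91
Extra seconds: 26
Seconds per minute: 60
Minutes to seconds: 91 x 60 = 5460
Total: 5460 + 26 = 5486

5486


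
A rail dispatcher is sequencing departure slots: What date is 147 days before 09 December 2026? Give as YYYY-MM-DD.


Start: 2026-12-09
Subtracting 147 days
Days already passed in December: 9
After going back through December: 138 more days to subtract
November 2026: 30 days, 108 remaining
October 2026: 31 days, 77 remaining
September 2026: 30 days, 47 remaining
August 2026: 31 days, 16 remaining
Result: 2026-07-15

2026-07-15


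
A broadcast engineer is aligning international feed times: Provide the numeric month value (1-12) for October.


Calendar month order:
9. September
10. October <--
11. November
October is month number 10

10


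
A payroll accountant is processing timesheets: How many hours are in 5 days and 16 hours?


Days: 5
Extra hours: 16
Hours per day: 24
Days to hours: 5 x 24 = 120
Total: 120 + 16 = 136

136


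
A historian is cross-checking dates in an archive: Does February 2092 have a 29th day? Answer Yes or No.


Year: 2092
Divisible by 4? 2092 / 4 = 523.0 -> Yes
Divisible by 100? 2092 / 100 = 20.92 -> No
Divisible by 4 but not 100, so it IS a leap year

Yes


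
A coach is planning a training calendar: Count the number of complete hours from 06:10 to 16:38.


Start: 06:10
End: 16:38
Hour difference: 16 - 6 = 10 hours
Minute difference: 38 - 10 = 28 minutes
Total minutes: 628
Complete hours: 628 / 60 = 10 (remainder 28)

10


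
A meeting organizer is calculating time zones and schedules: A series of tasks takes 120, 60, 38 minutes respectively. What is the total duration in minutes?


Durations: 120, 60, 38
Running sum: 120
+ 60 = 180
+ 38 = 218
Total duration: 218 minutes
That is 3 hours and 38 minutes

218


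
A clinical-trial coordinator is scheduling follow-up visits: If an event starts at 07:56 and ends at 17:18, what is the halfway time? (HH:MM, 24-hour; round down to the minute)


Start time: 07:56 = 476 minutes from midnight
End time: 17:18 = 1038 minutes from midnight
Sum: 476 + 1038 = 1514
Midpoint: 1514 / 2 = 757 minutes
Convert: 757 / 60 = 12 hours, 37 minutes
Result: 12:37

12:37


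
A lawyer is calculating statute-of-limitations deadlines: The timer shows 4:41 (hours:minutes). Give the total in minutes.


Hours: 4
Minutes: 41
Convert hours to minutes: 4 x 60 = 240
Add remaining minutes: 240 + 41 = 281

281


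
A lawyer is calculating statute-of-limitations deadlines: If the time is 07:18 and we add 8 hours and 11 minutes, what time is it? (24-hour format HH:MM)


Start time: 07:18
Adding: 8 hours 11 minutes
Minutes: 18 + 11 = 29
Hours: 7 + 8 + 0 = 15
Result: 15:29

15:29


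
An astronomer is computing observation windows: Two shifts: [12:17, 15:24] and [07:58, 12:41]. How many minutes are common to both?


Interval A: [737, 924] minutes from midnight
Interval B: [478, 761] minutes from midnight
Overlap start = max(737, 478) = 737
Overlap end = min(924, 761) = 761
Overlap = 761 - 737 = 24 minutes

24


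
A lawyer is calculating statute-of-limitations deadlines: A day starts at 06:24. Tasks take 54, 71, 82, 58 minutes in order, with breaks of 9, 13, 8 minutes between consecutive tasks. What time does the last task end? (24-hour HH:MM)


Start: 06:24 = 384 min from midnight
  after task 1 (54 min): 07:18
  after break (9 min): 07:27
  after task 2 (71 min): 08:38
  after break (13 min): 08:51
  after task 3 (82 min): 10:13
  after break (8 min): 10:21
  after task 4 (58 min): 11:19
Total elapsed: 295 minutes
End time: 11:19

11:19


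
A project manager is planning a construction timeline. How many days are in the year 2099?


Year: 2099
Check leap year rules:
Divisible by 4? No
2099 is not a leap year
Days: 365

365


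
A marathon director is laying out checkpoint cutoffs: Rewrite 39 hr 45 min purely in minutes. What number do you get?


Hours: 39
Extra minutes: 45
Minutes per hour: 60
Hours to minutes: 39 x 60 = 2340
Total: 2340 + 45 = 2385

2385


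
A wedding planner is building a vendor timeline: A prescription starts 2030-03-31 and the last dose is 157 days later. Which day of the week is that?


Start: 2030-03-31 (Sunday)
Step 1 - find target date: add 157 days
  2030-03-31 + 157 days = 2030-09-04
Step 2 - day of week:
  157 mod 7 = 3
  Sunday + 3 days -> Wednesday
Result: Wednesday (2030-09-04)

Wednesday


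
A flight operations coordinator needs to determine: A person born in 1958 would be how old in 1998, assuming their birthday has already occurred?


Birth year: 1958
Current year: 1998
Age = current year - birth year
Age = 1998 - 1958 = 40

40


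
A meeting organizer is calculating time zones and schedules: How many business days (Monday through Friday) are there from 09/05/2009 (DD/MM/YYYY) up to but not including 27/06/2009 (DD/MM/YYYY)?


Start: 2009-05-09 (Saturday)
End (exclusive): 2009-06-27 (Saturday)
Total calendar days: 49
Full weeks: 49 // 7 = 7 -> 35 weekdays
Remaining 0 days starting on Saturday:
Total business days: 35 + 0 = 35

35


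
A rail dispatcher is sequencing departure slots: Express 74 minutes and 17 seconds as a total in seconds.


Minutes: 74
Seconds: 17
Convert minutes to seconds: 74 x 60 = 4440
Add remaining seconds: 4440 + 17 = 4457

4457


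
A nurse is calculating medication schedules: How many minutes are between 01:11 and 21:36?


Start time: 01:11 = 71 minutes from midnight
End time: 21:36 = 1296 minutes from midnight
Difference: 1296 - 71 = 1225 minutes
That is 20 hours and 25 minutes

1225


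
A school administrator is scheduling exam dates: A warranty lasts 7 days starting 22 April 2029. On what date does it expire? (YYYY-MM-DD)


Start: 2029-04-22
Adding 7 days
Days remaining in April: 8
Result: 2029-04-29

2029-04-29


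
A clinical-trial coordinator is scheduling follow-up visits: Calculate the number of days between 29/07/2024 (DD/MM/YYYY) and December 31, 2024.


Start: July 29, 2024
End: December 31, 2024
Days left in July: 2
August: 31
September: 30
October: 31
November: 30
... plus remaining months
Sum of remaining months: 153
Total: 2 + 153 = 155

155


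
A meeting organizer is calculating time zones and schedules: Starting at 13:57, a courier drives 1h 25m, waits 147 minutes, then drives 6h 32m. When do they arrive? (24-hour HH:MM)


Depart: 13:57
Leg 1: +85 min -> 15:22
Layover: +147 min -> 17:49
Leg 2: +392 min -> 00:21
Total travel: 624 minutes = 10h 24m
Arrival: 00:21

00:21


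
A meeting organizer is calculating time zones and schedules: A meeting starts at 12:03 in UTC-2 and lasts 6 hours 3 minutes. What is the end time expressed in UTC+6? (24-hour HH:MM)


Start: 12:03 in UTC-2
Step 1 - add duration:
  minutes: 3 + 3 = 6
  hours: 12 + 6 + 0 = 18
  end in UTC-2: 18:06
Step 2 - convert UTC-2 -> UTC+6:
  offset difference: 6 - (-2) = 8 hours
  18 + (8) = 26 -> mod 24 = 2
Result: 02:06 in UTC+6

02:06


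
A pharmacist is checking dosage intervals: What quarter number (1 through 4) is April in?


Month: April (month 4)
Q1: January-March (months 1-3)
Q2: April-June (months 4-6)
Q3: July-September (months 7-9)
Q4: October-December (months 10-12)
Month 4 falls in Q2

2


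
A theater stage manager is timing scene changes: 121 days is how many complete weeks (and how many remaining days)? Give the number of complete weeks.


Total days: 121
Days per week: 7
Division: 121 / 7 = 17 remainder 2
Complete weeks: 17
Remaining days: 2

17


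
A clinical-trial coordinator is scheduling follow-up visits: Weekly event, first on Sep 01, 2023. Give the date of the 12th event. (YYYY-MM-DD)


First occurrence: 2023-09-01 (occurrence 1)
Each occurrence is 7 days after the previous.
Occurrence 12 is 11 weeks after the first.
11 weeks = 77 days
2023-09-01 + 77 days = 2023-11-17

2023-11-17


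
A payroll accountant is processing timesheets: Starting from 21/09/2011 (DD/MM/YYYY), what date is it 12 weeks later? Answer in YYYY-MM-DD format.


Start: 2011-09-21
Weeks to add: 12
Convert to days: 12 x 7 = 84 days
Add 84 days to 2011-09-21
Result: 2011-12-14

2011-12-14


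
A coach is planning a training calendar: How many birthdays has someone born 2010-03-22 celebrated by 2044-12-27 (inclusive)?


Birth: 2010-03-22
Reference: 2044-12-27
Year difference: 2044 - 2010 = 34
Has birthday (03-22) occurred by 12-27? Yes
Age in full years: 34

34


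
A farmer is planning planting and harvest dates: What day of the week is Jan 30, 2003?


Date: 2003-01-30
January 1, 2003 is a Wednesday
Day of year: 30
Offset from Jan 1: 29 days
29 mod 7 = 1
Result: Thursday

Thursday


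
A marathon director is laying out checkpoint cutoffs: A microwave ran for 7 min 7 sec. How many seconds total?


Minutes: 7
Extra seconds: 7
Seconds per minute: 60
Minutes to seconds: 7 x 60 = 420
Total: 420 + 7 = 427

427


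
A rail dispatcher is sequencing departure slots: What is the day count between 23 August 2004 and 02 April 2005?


Start date: 2004-08-23
End date: 2005-04-02
Aug 2004: +9 days
Sep 2004: +30 days
Oct 2004: +31 days
... (6 more months)
Total: 222 days

222


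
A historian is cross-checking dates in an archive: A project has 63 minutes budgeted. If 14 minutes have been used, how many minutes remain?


Total budget: 63 minutes
Time used: 14 minutes
Remaining: 63 - 14 = 49 minutes
Percent used: 22.2%
Percent remaining: 77.8%

49


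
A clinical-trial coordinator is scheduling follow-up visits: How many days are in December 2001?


Month: December
Year: 2001
December is a 31-day month
Total: 31 days

31


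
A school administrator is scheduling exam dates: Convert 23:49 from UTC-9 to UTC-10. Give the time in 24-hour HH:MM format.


Local time: 23:49 at UTC-9 (offset -9h)
Target zone: UTC-10 (offset -10h)
Difference: -10 - (-9) = -1 hours
Calculation: 23 + (-1) = 22
Result: 22:49

22:49


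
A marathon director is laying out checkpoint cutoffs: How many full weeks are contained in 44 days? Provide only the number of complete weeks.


Total days: 44
Days per week: 7
Division: 44 / 7 = 6 remainder 2
Complete weeks: 6
Remaining days: 2

6


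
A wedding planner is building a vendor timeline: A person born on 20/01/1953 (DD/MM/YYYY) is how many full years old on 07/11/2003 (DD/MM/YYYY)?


Birth: 1953-01-20
Reference: 2003-11-07
Year difference: 2003 - 1953 = 50
Has birthday (01-20) occurred by 11-07? Yes
Age in full years: 50

50


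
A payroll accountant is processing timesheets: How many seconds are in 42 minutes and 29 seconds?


Minutes: 42
Extra seconds: 29
Seconds per minute: 60
Minutes to seconds: 42 x 60 = 2520
Total: 2520 + 29 = 2549

2549


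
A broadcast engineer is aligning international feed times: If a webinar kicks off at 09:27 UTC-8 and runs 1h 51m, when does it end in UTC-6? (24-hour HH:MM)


Start: 09:27 in UTC-8
Step 1 - add duration:
  minutes: 27 + 51 = 78 (carry 1h)
  hours: 9 + 1 + 1 = 11
  end in UTC-8: 11:18
Step 2 - convert UTC-8 -> UTC-6:
  offset difference: -6 - (-8) = 2 hours
  11 + (2) = 13 -> mod 24 = 13
Result: 13:18 in UTC-6

13:18


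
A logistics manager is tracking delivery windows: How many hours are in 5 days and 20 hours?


Days: 5
Extra hours: 20
Hours per day: 24
Days to hours: 5 x 24 = 120
Total: 120 + 20 = 140

140


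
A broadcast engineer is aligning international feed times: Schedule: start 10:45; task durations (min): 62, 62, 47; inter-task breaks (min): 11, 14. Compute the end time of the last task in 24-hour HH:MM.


Start: 10:45 = 645 min from midnight
  after task 1 (62 min): 11:47
  after break (11 min): 11:58
  after task 2 (62 min): 13:00
  after break (14 min): 13:14
  after task 3 (47 min): 14:01
Total elapsed: 196 minutes
End time: 14:01

14:01


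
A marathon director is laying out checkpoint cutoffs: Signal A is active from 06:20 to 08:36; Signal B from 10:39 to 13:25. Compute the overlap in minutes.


Interval A: [380, 516] minutes from midnight
Interval B: [639, 805] minutes from midnight
Overlap start = max(380, 639) = 639
Overlap end = min(516, 805) = 516
End <= start, so the intervals do not overlap: 0 minutes

0


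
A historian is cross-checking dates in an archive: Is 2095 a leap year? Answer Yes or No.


Year: 2095
Divisible by 4? 2095 / 4 = 523.75 -> No
Not divisible by 4, so NOT a leap year

No


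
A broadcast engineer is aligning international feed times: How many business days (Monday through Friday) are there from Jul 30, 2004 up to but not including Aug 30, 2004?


Start: 2004-07-30 (Friday)
End (exclusive): 2004-08-30 (Monday)
Total calendar days: 31
Full weeks: 31 // 7 = 4 -> 20 weekdays
Remaining 3 days starting on Friday:
  Fri(w), Sat(-), Sun(-) -> 1 weekdays
Total business days: 20 + 1 = 21

21


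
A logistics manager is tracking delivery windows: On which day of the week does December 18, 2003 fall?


Date: 2003-12-18
January 1, 2003 is a Wednesday
Day of year: 352
Offset from Jan 1: 351 days
351 mod 7 = 1
Result: Thursday

Thursday


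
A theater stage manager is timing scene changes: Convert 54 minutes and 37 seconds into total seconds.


Minutes: 54
Seconds: 37
Convert minutes to seconds: 54 x 60 = 3240
Add remaining seconds: 3240 + 37 = 3277

3277


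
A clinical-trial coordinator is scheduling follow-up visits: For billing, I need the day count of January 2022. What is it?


Month: January
Year: 2022
January is a 31-day month
Total: 31 days

31


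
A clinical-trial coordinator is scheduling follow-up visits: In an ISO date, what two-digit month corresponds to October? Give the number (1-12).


Calendar month order:
9. September
10. October <--
11. November
October is month number 10

10


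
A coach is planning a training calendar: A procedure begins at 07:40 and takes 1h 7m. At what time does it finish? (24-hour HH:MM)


Start time: 07:40
Adding: 1 hours 7 minutes
Minutes: 40 + 7 = 47
Hours: 7 + 1 + 0 = 8
Result: 08:47

08:47


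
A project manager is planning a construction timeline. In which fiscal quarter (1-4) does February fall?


Month: February (month 2)
Q1: January-March (months 1-3)
Q2: April-June (months 4-6)
Q3: July-September (months 7-9)
Q4: October-December (months 10-12)
Month 2 falls in Q1

1


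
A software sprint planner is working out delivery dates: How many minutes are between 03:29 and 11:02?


Start time: 03:29 = 209 minutes from midnight
End time: 11:02 = 662 minutes from midnight
Difference: 662 - 209 = 453 minutes
That is 7 hours and 33 minutes

453


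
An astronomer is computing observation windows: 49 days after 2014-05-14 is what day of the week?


Start: 2014-05-14 (Wednesday)
Step 1 - find target date: add 49 days
  2014-05-14 + 49 days = 2014-07-02
Step 2 - day of week:
  49 mod 7 = 0
  Wednesday + 0 days -> Wednesday
Result: Wednesday (2014-07-02)

Wednesday


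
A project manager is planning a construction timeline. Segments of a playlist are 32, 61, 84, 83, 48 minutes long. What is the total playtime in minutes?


Durations: 32, 61, 84, 83, 48
Running sum: 32
+ 61 = 93
+ 84 = 177
+ 83 = 260
+ 48 = 308
Total duration: 308 minutes
That is 5 hours and 8 minutes

308


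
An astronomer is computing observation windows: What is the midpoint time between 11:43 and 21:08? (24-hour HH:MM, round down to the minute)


Start time: 11:43 = 703 minutes from midnight
End time: 21:08 = 1268 minutes from midnight
Sum: 703 + 1268 = 1971
Midpoint: 1971 / 2 = 985 minutes
Convert: 985 / 60 = 16 hours, 25 minutes
Result: 16:25

16:25


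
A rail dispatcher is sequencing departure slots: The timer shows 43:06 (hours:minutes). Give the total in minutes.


Hours: 43
Minutes: 6
Convert hours to minutes: 43 x 60 = 2580
Add remaining minutes: 2580 + 6 = 2586

2586


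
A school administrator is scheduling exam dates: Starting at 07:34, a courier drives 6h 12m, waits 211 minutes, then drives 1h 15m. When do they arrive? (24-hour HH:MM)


Depart: 07:34
Leg 1: +372 min -> 13:46
Layover: +211 min -> 17:17
Leg 2: +75 min -> 18:32
Total travel: 658 minutes = 10h 58m
Arrival: 18:32

18:32


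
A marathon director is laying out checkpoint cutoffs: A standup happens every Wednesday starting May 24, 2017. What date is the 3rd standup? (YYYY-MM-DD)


First occurrence: 2017-05-24 (occurrence 1)
Each occurrence is 7 days after the previous.
Occurrence 3 is 2 weeks after the first.
2 weeks = 14 days
2017-05-24 + 14 days = 2017-06-07

2017-06-07


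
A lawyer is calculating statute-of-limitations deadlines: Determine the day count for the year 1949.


Year: 1949
Check leap year rules:
Divisible by 4? No
1949 is not a leap year
Days: 365

365


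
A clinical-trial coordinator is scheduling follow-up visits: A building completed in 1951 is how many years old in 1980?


Birth year: 1951
Current year: 1980
Age = current year - birth year
Age = 1980 - 1951 = 29

29


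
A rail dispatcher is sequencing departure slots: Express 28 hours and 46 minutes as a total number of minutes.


Hours: 28
Extra minutes: 46
Minutes per hour: 60
Hours to minutes: 28 x 60 = 1680
Total: 1680 + 46 = 1726

1726


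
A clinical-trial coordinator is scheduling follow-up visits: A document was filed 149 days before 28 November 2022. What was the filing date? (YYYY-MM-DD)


Start: 2022-11-28
Subtracting 149 days
Days already passed in November: 28
After going back through November: 121 more days to subtract
October 2022: 31 days, 90 remaining
September 2022: 30 days, 60 remaining
August 2022: 31 days, 29 remaining
July 2022 has 31 days, need 29
Result: 2022-07-02

2022-07-02


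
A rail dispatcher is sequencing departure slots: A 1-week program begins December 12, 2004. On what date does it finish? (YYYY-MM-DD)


Start: 2004-12-12
Weeks to add: 1
Convert to days: 1 x 7 = 7 days
Add 7 days to 2004-12-12
Result: 2004-12-19

2004-12-19


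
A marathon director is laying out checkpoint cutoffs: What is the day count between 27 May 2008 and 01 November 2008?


Start date: 2008-05-27
End date: 2008-11-01
May 2008: +5 days
Jun 2008: +30 days
Jul 2008: +31 days
... (3 more months)
Total: 158 days

158


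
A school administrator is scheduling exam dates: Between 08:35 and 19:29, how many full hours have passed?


Start: 08:35
End: 19:29
Hour difference: 19 - 8 = 11 hours
Minute difference: 29 - 35 = -6 minutes
Total minutes: 654
Complete hours: 654 / 60 = 10 (remainder 54)

10


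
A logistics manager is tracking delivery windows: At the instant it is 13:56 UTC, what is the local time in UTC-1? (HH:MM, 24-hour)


Local time: 13:56 at UTC (offset 0h)
Target zone: UTC-1 (offset -1h)
Difference: -1 - (0) = -1 hours
Calculation: 13 + (-1) = 12
Result: 12:56

12:56


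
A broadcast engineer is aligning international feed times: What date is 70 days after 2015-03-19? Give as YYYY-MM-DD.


Start: 2015-03-19
Adding 70 days
Days remaining in March: 12
After March: 58 days still to add
April 2015: 30 days, 28 remaining
May 2015 has 31 days, need 28
Result: 2015-05-28

2015-05-28


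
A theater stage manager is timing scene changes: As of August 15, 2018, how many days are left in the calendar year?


Start: August 15, 2018
End: December 31, 2018
Days left in August: 16
September: 30
October: 31
November: 30
December: 31
Sum of remaining months: 122
Total: 16 + 122 = 138

138


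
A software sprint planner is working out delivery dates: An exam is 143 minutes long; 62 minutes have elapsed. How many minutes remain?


Total budget: 143 minutes
Time used: 62 minutes
Remaining: 143 - 62 = 81 minutes
Percent used: 43.4%
Percent remaining: 56.6%

81


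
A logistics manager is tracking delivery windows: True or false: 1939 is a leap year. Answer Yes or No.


Year: 1939
Divisible by 4? 1939 / 4 = 484.75 -> No
Not divisible by 4, so NOT a leap year

No


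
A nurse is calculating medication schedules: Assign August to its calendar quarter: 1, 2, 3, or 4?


Month: August (month 8)
Q1: January-March (months 1-3)
Q2: April-June (months 4-6)
Q3: July-September (months 7-9)
Q4: October-December (months 10-12)
Month 8 falls in Q3

3


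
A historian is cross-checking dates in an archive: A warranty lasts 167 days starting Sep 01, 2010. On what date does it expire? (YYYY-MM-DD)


Start: 2010-09-01
Adding 167 days
Days remaining in September: 29
After September: 138 days still to add
October 2010: 31 days, 107 remaining
November 2010: 30 days, 77 remaining
December 2010: 31 days, 46 remaining
January 2011: 31 days, 15 remaining
Result: 2011-02-15

2011-02-15


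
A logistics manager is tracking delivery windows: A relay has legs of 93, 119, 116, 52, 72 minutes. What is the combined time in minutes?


Durations: 93, 119, 116, 52, 72
Running sum: 93
+ 119 = 212
+ 116 = 328
+ 52 = 380
+ 72 = 452
Total duration: 452 minutes
That is 7 hours and 32 minutes

452


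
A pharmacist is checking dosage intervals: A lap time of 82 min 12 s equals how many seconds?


Minutes: 82
Seconds: 12
Convert minutes to seconds: 82 x 60 = 4920
Add remaining seconds: 4920 + 12 = 4932

4932


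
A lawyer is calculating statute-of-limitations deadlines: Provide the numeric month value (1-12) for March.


Calendar month order:
2. February
3. March <--
4. April
March is month number 3

3


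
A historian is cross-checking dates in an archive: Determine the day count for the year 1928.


Year: 1928
Check leap year rules:
Divisible by 4? Yes
Divisible by 100? No
1928 is a leap year
Days: 366

366


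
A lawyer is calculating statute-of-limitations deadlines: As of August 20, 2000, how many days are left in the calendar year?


Start: August 20, 2000
End: December 31, 2000
Days left in August: 11
September: 30
October: 31
November: 30
December: 31
Sum of remaining months: 122
Total: 11 + 122 = 133

133


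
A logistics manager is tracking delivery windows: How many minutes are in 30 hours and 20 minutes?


Hours: 30
Extra minutes: 20
Minutes per hour: 60
Hours to minutes: 30 x 60 = 1800
Total: 1800 + 20 = 1820

1820


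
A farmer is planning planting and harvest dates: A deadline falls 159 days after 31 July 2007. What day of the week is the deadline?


Start: 2007-07-31 (Tuesday)
Step 1 - find target date: add 159 days
  2007-07-31 + 159 days = 2008-01-06
Step 2 - day of week:
  159 mod 7 = 5
  Tuesday + 5 days -> Sunday
Result: Sunday (2008-01-06)

Sunday


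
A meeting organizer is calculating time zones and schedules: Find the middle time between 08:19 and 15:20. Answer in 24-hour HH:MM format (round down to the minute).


Start time: 08:19 = 499 minutes from midnight
End time: 15:20 = 920 minutes from midnight
Sum: 499 + 920 = 1419
Midpoint: 1419 / 2 = 709 minutes
Convert: 709 / 60 = 11 hours, 49 minutes
Result: 11:49

11:49


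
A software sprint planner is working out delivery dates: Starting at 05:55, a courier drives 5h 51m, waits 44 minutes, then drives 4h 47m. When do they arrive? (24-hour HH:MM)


Depart: 05:55
Leg 1: +351 min -> 11:46
Layover: +44 min -> 12:30
Leg 2: +287 min -> 17:17
Total travel: 682 minutes = 11h 22m
Arrival: 17:17

17:17


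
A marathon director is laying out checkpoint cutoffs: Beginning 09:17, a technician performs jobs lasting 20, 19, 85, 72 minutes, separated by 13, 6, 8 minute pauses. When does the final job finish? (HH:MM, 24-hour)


Start: 09:17 = 557 min from midnight
  after task 1 (20 min): 09:37
  after break (13 min): 09:50
  after task 2 (19 min): 10:09
  after break (6 min): 10:15
  after task 3 (85 min): 11:40
  after break (8 min): 11:48
  after task 4 (72 min): 13:00
Total elapsed: 223 minutes
End time: 13:00

13:00


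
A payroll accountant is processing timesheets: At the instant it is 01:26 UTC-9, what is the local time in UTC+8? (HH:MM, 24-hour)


Local time: 01:26 at UTC-9 (offset -9h)
Target zone: UTC+8 (offset 8h)
Difference: 8 - (-9) = 17 hours
Calculation: 1 + (17) = 18
Result: 18:26

18:26


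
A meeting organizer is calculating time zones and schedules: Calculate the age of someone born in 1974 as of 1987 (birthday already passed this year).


Birth year: 1974
Current year: 1987
Age = current year - birth year
Age = 1987 - 1974 = 13

13


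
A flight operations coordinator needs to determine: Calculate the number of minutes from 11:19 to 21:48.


Start time: 11:19 = 679 minutes from midnight
End time: 21:48 = 1308 minutes from midnight
Difference: 1308 - 679 = 629 minutes
That is 10 hours and 29 minutes

629


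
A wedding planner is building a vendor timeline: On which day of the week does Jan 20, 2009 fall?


Date: 2009-01-20
January 1, 2009 is a Thursday
Day of year: 20
Offset from Jan 1: 19 days
19 mod 7 = 5
Result: Tuesday

Tuesday


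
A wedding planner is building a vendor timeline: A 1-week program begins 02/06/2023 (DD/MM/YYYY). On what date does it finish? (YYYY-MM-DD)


Start: 2023-06-02
Weeks to add: 1
Convert to days: 1 x 7 = 7 days
Add 7 days to 2023-06-02
Result: 2023-06-09

2023-06-09


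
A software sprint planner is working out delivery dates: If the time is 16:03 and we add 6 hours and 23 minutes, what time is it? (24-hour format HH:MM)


Start time: 16:03
Adding: 6 hours 23 minutes
Minutes: 3 + 23 = 26
Hours: 16 + 6 + 0 = 22
Result: 22:26

22:26


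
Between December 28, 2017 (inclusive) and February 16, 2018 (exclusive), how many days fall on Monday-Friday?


Start: 2017-12-28 (Thursday)
End (exclusive): 2018-02-16 (Friday)
Total calendar days: 50
Full weeks: 50 // 7 = 7 -> 35 weekdays
Remaining 1 days starting on Thursday:
  Thu(w) -> 1 weekdays
Total business days: 35 + 1 = 36

36


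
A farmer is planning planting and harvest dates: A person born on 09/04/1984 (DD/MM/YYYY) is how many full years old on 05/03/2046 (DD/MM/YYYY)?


Birth: 1984-04-09
Reference: 2046-03-05
Year difference: 2046 - 1984 = 62
Has birthday (04-09) occurred by 03-05? No
Birthday not yet reached this year -> subtract 1
Age in full years: 61

61
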